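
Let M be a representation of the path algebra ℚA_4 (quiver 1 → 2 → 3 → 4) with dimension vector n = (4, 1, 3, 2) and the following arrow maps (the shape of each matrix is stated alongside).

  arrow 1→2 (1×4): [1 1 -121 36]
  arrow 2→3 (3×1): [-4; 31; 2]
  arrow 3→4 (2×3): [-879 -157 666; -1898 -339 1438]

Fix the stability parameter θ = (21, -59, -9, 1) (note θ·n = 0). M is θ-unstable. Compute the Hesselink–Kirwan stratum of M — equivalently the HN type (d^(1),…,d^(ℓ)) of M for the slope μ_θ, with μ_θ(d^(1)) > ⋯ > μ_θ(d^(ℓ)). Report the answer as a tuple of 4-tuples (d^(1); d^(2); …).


Interval decomposition of M: I[1,1]^3, I[1,4], I[3,3], I[3,4].
HN type (ℓ=4): μ^(1)=21; μ^(2)=1; μ^(3)=-9; μ^(4)=-19

((3, 0, 0, 0); (0, 0, 0, 2); (0, 0, 3, 0); (1, 1, 0, 0))


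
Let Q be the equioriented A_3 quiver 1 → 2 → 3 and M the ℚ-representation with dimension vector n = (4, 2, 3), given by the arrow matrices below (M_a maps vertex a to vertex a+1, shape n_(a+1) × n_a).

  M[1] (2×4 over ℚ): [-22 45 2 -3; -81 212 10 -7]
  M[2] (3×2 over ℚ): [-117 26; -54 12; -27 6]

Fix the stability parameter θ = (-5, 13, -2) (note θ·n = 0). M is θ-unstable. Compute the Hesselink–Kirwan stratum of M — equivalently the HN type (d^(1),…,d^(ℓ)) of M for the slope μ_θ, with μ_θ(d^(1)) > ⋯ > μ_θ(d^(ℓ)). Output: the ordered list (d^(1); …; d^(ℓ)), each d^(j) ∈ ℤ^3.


Interval decomposition of M: I[1,1]^2, I[1,2], I[1,3], I[3,3]^2.
HN type (ℓ=4): μ^(1)=13; μ^(2)=11/2; μ^(3)=-2; μ^(4)=-5

((0, 1, 0); (0, 1, 1); (0, 0, 2); (4, 0, 0))


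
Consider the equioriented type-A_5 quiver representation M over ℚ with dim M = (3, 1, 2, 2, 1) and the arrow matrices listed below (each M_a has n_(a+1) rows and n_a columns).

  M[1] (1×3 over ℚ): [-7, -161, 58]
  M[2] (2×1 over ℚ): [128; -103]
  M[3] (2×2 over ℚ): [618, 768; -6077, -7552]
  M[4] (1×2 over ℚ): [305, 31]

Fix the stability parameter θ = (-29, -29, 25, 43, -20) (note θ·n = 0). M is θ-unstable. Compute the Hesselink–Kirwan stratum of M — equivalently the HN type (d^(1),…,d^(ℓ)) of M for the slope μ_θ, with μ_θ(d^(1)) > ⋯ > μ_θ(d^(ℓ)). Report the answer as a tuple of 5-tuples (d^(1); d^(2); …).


Barcode: M ≅ I[1,1]^2, I[1,3], I[3,5], I[4,4]. HN layers by μ_θ (4 steps, strictly decreasing):
  μ^(1)=43; μ^(2)=25; μ^(3)=16; μ^(4)=-29

((0, 0, 0, 1, 0); (0, 0, 1, 0, 0); (0, 0, 1, 1, 1); (3, 1, 0, 0, 0))


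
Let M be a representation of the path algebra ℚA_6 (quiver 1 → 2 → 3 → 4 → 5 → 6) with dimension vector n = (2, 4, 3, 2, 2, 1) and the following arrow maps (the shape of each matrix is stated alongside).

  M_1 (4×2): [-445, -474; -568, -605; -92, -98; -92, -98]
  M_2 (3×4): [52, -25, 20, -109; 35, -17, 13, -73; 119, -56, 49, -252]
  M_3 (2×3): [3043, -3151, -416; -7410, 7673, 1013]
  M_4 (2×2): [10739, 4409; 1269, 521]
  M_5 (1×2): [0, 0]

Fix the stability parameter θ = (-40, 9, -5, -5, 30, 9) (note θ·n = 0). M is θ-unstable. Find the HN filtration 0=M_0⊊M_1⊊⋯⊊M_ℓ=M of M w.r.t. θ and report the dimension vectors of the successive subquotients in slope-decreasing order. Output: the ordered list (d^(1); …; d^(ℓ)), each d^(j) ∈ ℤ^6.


Interval decomposition of M: I[1,5]^2, I[2,2]^2, I[3,3], I[6,6].
HN type (ℓ=5): μ^(1)=30; μ^(2)=9; μ^(3)=-1/3; μ^(4)=-5; μ^(5)=-40

((0, 0, 0, 0, 2, 0); (0, 2, 0, 0, 0, 1); (0, 2, 2, 2, 0, 0); (0, 0, 1, 0, 0, 0); (2, 0, 0, 0, 0, 0))


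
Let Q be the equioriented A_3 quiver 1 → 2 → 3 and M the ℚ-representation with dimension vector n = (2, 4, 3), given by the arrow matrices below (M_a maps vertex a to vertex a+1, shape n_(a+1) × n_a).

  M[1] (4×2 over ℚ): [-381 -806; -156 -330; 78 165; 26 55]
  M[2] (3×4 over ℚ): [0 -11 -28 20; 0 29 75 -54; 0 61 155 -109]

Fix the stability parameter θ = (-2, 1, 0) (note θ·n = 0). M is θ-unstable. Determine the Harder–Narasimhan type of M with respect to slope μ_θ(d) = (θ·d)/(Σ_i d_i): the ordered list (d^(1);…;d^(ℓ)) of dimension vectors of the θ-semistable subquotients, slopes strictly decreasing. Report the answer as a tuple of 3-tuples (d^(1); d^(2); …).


Via rank(M_{q-1}∘⋯∘M_p): M ≅ I[1,2], I[1,3], I[2,3]^2.
μ_θ-semistable layers: μ^(1)=1; μ^(2)=1/2; μ^(3)=-2

((0, 1, 0); (0, 3, 3); (2, 0, 0))


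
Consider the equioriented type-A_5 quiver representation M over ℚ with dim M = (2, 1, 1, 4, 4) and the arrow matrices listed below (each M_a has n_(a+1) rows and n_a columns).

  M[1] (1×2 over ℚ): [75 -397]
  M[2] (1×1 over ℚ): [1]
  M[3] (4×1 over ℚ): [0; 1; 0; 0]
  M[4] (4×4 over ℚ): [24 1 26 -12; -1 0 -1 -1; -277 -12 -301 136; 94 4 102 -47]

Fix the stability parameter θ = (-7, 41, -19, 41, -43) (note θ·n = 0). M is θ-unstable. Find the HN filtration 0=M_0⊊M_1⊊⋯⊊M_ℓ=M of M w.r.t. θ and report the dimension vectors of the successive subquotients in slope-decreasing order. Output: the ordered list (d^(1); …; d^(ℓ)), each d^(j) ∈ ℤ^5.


Barcode: M ≅ I[1,1], I[1,5], I[4,4], I[4,5]^2, I[5,5]. HN layers by μ_θ (5 steps, strictly decreasing):
  μ^(1)=41; μ^(2)=5; μ^(3)=-1; μ^(4)=-7; μ^(5)=-43

((0, 0, 0, 1, 0); (0, 1, 1, 1, 1); (0, 0, 0, 2, 2); (2, 0, 0, 0, 0); (0, 0, 0, 0, 1))


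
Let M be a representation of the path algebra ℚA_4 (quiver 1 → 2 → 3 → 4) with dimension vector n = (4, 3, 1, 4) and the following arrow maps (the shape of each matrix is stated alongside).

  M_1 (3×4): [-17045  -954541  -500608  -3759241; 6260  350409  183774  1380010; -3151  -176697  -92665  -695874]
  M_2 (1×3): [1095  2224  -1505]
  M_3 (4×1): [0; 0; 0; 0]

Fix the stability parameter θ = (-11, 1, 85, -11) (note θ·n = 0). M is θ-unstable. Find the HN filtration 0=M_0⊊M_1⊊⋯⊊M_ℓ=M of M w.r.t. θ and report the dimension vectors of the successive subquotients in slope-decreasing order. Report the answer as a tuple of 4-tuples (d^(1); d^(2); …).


Interval decomposition of M: I[1,1], I[1,2]^2, I[1,3], I[4,4]^4.
HN type (ℓ=3): μ^(1)=85; μ^(2)=1; μ^(3)=-11

((0, 0, 1, 0); (0, 3, 0, 0); (4, 0, 0, 4))


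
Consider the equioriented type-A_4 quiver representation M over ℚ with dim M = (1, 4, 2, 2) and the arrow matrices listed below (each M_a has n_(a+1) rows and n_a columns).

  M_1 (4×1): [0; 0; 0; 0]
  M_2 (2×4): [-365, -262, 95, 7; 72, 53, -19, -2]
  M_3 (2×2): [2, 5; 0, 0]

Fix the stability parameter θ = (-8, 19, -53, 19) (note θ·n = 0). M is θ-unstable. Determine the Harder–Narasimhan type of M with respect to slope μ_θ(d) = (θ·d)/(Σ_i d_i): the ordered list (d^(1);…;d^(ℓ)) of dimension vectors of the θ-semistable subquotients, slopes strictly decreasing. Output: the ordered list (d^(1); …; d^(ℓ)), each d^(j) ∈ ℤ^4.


Via rank(M_{q-1}∘⋯∘M_p): M ≅ I[1,1], I[2,2]^2, I[2,3], I[2,4], I[4,4].
μ_θ-semistable layers: μ^(1)=19; μ^(2)=-8; μ^(3)=-17

((0, 2, 0, 2); (1, 0, 0, 0); (0, 2, 2, 0))


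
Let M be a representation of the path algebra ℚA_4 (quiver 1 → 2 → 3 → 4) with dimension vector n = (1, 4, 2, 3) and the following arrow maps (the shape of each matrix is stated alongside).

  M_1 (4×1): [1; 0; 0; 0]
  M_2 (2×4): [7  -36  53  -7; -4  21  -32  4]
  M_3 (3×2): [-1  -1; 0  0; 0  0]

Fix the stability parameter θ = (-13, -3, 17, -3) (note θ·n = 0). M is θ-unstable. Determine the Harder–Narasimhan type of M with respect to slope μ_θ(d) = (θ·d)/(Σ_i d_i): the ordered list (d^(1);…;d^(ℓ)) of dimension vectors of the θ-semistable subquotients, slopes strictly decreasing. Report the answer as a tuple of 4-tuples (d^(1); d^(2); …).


Interval decomposition of M: I[1,4], I[2,2]^2, I[2,3], I[4,4]^2.
HN type (ℓ=4): μ^(1)=17; μ^(2)=7; μ^(3)=-3; μ^(4)=-13

((0, 0, 1, 0); (0, 0, 1, 1); (0, 4, 0, 2); (1, 0, 0, 0))


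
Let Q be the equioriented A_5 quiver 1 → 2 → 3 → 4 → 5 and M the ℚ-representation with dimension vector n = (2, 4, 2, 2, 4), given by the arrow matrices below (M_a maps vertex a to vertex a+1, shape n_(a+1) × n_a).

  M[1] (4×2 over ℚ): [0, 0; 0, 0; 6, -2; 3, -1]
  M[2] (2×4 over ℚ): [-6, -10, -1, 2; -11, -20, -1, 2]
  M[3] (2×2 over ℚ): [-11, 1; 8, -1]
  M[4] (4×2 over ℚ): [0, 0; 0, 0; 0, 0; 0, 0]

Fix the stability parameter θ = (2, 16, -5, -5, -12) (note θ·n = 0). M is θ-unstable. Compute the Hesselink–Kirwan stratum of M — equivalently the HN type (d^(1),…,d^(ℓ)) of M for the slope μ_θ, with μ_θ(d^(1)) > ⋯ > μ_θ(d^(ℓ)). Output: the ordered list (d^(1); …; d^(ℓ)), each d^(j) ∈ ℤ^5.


Interval decomposition of M: I[1,1], I[1,2], I[2,2], I[2,4]^2, I[5,5]^4.
HN type (ℓ=3): μ^(1)=16; μ^(2)=2; μ^(3)=-12

((0, 2, 0, 0, 0); (2, 2, 2, 2, 0); (0, 0, 0, 0, 4))


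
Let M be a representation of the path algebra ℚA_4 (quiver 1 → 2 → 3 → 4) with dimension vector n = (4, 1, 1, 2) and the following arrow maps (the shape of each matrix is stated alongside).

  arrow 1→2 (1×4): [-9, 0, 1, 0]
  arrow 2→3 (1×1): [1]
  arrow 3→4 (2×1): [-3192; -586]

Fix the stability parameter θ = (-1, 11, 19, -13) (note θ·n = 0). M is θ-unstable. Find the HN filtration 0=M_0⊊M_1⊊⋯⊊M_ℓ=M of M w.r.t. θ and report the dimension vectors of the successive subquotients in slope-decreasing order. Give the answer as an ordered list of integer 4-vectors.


Via rank(M_{q-1}∘⋯∘M_p): M ≅ I[1,1]^3, I[1,4], I[4,4].
μ_θ-semistable layers: μ^(1)=17/3; μ^(2)=-1; μ^(3)=-13

((0, 1, 1, 1); (4, 0, 0, 0); (0, 0, 0, 1))


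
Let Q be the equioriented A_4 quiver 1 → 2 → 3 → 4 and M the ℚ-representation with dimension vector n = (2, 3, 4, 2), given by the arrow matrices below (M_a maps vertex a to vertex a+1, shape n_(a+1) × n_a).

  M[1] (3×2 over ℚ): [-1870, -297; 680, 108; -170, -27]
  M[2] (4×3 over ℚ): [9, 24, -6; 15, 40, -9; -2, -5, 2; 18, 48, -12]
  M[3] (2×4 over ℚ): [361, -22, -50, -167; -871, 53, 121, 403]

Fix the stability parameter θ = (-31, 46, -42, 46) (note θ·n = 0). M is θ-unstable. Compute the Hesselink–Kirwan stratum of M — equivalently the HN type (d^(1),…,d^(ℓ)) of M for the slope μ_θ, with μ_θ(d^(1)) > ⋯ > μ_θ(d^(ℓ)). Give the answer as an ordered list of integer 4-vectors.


Via rank(M_{q-1}∘⋯∘M_p): M ≅ I[1,1], I[1,4], I[2,3], I[2,4], I[3,3].
μ_θ-semistable layers: μ^(1)=46; μ^(2)=2; μ^(3)=-31; μ^(4)=-42

((0, 0, 0, 2); (0, 3, 3, 0); (2, 0, 0, 0); (0, 0, 1, 0))


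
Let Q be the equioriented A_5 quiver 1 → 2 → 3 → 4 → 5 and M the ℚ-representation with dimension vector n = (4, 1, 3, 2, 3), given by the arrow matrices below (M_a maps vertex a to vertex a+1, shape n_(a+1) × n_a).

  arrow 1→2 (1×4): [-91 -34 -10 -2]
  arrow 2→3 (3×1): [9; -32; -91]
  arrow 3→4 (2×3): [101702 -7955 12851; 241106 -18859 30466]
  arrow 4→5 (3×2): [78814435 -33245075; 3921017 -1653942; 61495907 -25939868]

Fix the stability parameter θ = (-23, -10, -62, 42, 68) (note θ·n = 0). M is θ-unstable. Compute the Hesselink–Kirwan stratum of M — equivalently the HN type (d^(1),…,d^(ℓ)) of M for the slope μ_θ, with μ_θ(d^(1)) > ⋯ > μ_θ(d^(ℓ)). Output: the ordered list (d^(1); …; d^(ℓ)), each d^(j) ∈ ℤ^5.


Barcode: M ≅ I[1,1]^3, I[1,5], I[3,3], I[3,5], I[5,5]. HN layers by μ_θ (5 steps, strictly decreasing):
  μ^(1)=68; μ^(2)=42; μ^(3)=-23; μ^(4)=-95/3; μ^(5)=-62

((0, 0, 0, 0, 3); (0, 0, 0, 2, 0); (3, 0, 0, 0, 0); (1, 1, 1, 0, 0); (0, 0, 2, 0, 0))


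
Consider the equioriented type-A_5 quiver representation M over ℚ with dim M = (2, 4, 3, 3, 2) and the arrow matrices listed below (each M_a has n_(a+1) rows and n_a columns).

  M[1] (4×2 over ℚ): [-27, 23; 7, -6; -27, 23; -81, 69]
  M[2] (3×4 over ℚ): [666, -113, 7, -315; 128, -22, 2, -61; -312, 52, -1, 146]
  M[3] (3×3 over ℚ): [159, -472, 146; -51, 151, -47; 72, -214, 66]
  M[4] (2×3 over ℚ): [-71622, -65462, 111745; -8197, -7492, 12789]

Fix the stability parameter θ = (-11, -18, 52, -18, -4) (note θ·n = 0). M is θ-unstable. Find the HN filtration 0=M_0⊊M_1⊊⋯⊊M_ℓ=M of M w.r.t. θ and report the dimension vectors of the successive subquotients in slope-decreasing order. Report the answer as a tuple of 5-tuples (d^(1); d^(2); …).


Via rank(M_{q-1}∘⋯∘M_p): M ≅ I[1,3], I[1,5], I[2,2], I[2,4], I[4,5].
μ_θ-semistable layers: μ^(1)=52; μ^(2)=17; μ^(3)=10; μ^(4)=-4; μ^(5)=-29/2; μ^(6)=-18

((0, 0, 1, 0, 0); (0, 0, 1, 1, 0); (0, 0, 1, 1, 1); (0, 0, 0, 0, 1); (2, 2, 0, 0, 0); (0, 2, 0, 1, 0))


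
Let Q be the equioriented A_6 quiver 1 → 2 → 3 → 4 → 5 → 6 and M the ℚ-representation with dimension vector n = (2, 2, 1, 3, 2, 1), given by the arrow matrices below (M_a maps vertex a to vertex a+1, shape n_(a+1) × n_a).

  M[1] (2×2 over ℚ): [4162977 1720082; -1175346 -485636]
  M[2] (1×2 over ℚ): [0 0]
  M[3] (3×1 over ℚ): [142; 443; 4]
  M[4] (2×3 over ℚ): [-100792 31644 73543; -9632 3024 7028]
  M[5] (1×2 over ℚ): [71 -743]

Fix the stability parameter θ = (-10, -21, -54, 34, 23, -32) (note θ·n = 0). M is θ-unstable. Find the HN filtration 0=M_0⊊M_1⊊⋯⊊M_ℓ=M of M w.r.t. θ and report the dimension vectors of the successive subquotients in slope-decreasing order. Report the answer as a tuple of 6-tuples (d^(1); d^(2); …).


Interval decomposition of M: I[1,1], I[1,2], I[2,2], I[3,4], I[4,4], I[4,6], I[5,5].
HN type (ℓ=7): μ^(1)=34; μ^(2)=23; μ^(3)=25/3; μ^(4)=-10; μ^(5)=-31/2; μ^(6)=-21; μ^(7)=-54

((0, 0, 0, 2, 0, 0); (0, 0, 0, 0, 1, 0); (0, 0, 0, 1, 1, 1); (1, 0, 0, 0, 0, 0); (1, 1, 0, 0, 0, 0); (0, 1, 0, 0, 0, 0); (0, 0, 1, 0, 0, 0))


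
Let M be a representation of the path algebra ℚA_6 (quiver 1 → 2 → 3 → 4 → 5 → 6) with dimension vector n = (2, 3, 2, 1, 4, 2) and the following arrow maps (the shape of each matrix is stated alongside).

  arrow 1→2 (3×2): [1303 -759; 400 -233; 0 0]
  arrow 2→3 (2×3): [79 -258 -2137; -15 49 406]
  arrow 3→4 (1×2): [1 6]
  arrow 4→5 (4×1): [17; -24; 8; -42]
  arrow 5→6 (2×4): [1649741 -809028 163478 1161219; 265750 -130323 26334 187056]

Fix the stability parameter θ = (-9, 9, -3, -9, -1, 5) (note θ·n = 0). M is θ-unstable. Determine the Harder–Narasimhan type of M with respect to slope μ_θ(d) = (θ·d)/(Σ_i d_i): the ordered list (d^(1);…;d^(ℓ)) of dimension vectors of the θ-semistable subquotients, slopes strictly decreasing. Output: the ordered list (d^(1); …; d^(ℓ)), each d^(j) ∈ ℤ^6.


Via rank(M_{q-1}∘⋯∘M_p): M ≅ I[1,3], I[1,6], I[2,2], I[5,5]^2, I[5,6].
μ_θ-semistable layers: μ^(1)=9; μ^(2)=5; μ^(3)=3; μ^(4)=-1; μ^(5)=-9

((0, 1, 0, 0, 0, 0); (0, 0, 0, 0, 0, 2); (0, 1, 1, 0, 0, 0); (0, 1, 1, 1, 4, 0); (2, 0, 0, 0, 0, 0))


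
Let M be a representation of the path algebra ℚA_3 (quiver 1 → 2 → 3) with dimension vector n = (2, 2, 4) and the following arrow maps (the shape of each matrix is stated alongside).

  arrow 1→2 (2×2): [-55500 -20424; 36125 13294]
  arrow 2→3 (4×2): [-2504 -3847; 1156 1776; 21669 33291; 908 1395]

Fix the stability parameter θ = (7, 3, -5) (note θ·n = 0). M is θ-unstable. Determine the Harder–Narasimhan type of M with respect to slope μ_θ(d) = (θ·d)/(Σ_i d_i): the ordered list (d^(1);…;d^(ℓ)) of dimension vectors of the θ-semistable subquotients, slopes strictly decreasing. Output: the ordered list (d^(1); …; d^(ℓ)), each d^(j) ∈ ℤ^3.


Interval decomposition of M: I[1,1], I[1,3], I[2,3], I[3,3]^2.
HN type (ℓ=4): μ^(1)=7; μ^(2)=5/3; μ^(3)=-1; μ^(4)=-5

((1, 0, 0); (1, 1, 1); (0, 1, 1); (0, 0, 2))


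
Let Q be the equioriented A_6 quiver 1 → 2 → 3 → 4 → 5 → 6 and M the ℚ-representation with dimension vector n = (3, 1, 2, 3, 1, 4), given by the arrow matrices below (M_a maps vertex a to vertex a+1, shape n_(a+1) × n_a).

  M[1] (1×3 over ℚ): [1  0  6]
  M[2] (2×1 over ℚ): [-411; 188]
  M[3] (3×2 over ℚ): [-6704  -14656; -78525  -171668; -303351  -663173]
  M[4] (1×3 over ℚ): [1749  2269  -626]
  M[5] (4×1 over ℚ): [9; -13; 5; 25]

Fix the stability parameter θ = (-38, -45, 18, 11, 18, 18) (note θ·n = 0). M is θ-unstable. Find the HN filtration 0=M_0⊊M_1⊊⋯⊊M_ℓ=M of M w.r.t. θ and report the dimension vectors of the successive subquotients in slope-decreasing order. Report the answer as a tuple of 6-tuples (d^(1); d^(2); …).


Barcode: M ≅ I[1,1]^2, I[1,6], I[3,4], I[4,4], I[6,6]^3. HN layers by μ_θ (5 steps, strictly decreasing):
  μ^(1)=18; μ^(2)=29/2; μ^(3)=11; μ^(4)=-38; μ^(5)=-83/2

((0, 0, 0, 0, 1, 4); (0, 0, 2, 2, 0, 0); (0, 0, 0, 1, 0, 0); (2, 0, 0, 0, 0, 0); (1, 1, 0, 0, 0, 0))


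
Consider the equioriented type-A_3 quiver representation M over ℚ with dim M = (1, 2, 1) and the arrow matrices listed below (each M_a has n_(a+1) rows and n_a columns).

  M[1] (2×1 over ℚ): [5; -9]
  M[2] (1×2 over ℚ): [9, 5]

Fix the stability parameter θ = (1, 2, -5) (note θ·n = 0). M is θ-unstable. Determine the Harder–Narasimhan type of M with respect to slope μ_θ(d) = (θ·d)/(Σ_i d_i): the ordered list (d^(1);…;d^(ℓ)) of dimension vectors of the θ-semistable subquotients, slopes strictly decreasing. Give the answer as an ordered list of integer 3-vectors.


Interval decomposition of M: I[1,2], I[2,3].
HN type (ℓ=3): μ^(1)=2; μ^(2)=1; μ^(3)=-3/2

((0, 1, 0); (1, 0, 0); (0, 1, 1))


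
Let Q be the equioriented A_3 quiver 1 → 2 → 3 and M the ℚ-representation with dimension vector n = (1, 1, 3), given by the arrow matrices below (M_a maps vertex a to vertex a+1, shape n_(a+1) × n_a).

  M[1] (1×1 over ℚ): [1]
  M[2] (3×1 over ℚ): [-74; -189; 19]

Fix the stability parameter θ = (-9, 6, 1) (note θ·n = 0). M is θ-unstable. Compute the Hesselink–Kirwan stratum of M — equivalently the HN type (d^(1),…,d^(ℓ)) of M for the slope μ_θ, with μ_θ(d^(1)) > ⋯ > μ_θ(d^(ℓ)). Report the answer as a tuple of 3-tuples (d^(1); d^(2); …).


Via rank(M_{q-1}∘⋯∘M_p): M ≅ I[1,3], I[3,3]^2.
μ_θ-semistable layers: μ^(1)=7/2; μ^(2)=1; μ^(3)=-9

((0, 1, 1); (0, 0, 2); (1, 0, 0))


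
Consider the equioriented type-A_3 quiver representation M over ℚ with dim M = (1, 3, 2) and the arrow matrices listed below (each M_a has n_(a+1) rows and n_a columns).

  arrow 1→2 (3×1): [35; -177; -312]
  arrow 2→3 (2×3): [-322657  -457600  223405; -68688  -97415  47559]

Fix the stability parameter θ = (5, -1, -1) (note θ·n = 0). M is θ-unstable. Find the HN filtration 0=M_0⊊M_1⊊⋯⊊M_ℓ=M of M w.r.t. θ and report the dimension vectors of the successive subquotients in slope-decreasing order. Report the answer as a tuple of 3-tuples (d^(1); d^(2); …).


Interval decomposition of M: I[1,3], I[2,2], I[2,3].
HN type (ℓ=2): μ^(1)=1; μ^(2)=-1

((1, 1, 1); (0, 2, 1))


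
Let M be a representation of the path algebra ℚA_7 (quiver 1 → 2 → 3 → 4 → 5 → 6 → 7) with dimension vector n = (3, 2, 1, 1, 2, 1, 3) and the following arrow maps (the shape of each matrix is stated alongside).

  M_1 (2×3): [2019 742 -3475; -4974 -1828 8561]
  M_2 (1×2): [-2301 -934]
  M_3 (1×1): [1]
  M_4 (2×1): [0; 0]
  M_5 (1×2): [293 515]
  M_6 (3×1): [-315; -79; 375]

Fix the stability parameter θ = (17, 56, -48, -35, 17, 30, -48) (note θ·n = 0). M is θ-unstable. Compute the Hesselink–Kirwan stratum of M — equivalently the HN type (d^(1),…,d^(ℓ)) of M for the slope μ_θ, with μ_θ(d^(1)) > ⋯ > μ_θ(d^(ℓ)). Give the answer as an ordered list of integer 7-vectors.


Barcode: M ≅ I[1,1], I[1,2], I[1,4], I[5,5], I[5,7], I[7,7]^2. HN layers by μ_θ (5 steps, strictly decreasing):
  μ^(1)=56; μ^(2)=17; μ^(3)=-1/3; μ^(4)=-5/2; μ^(5)=-48

((0, 1, 0, 0, 0, 0, 0); (2, 0, 0, 0, 1, 0, 0); (0, 0, 0, 0, 1, 1, 1); (1, 1, 1, 1, 0, 0, 0); (0, 0, 0, 0, 0, 0, 2))


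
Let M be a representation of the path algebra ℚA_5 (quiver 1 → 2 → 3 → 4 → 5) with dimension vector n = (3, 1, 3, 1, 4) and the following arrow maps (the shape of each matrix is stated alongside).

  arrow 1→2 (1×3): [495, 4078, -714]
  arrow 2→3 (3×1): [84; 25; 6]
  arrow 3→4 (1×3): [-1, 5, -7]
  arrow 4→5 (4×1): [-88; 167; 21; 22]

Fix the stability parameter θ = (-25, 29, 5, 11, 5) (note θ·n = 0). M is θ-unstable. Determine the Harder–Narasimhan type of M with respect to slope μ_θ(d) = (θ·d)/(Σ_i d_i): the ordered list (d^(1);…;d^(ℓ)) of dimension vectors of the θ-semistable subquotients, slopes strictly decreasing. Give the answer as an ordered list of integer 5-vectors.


Interval decomposition of M: I[1,1]^2, I[1,5], I[3,3]^2, I[5,5]^3.
HN type (ℓ=3): μ^(1)=25/2; μ^(2)=5; μ^(3)=-25

((0, 1, 1, 1, 1); (0, 0, 2, 0, 3); (3, 0, 0, 0, 0))


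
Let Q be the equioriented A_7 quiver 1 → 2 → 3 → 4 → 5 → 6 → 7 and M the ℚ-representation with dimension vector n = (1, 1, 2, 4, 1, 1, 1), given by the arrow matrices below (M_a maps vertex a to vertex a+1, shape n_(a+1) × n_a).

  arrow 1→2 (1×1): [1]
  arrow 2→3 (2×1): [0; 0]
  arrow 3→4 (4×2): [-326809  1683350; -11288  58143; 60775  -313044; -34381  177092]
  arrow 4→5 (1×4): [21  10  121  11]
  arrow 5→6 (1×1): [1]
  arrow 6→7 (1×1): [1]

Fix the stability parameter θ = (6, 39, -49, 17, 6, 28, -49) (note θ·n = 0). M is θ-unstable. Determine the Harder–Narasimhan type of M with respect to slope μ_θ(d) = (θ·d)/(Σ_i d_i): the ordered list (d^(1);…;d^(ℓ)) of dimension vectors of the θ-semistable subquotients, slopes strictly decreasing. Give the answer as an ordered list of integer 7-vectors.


Via rank(M_{q-1}∘⋯∘M_p): M ≅ I[1,2], I[3,4], I[3,7], I[4,4]^2.
μ_θ-semistable layers: μ^(1)=39; μ^(2)=17; μ^(3)=6; μ^(4)=1/2; μ^(5)=-49

((0, 1, 0, 0, 0, 0, 0); (0, 0, 0, 3, 0, 0, 0); (1, 0, 0, 0, 0, 0, 0); (0, 0, 0, 1, 1, 1, 1); (0, 0, 2, 0, 0, 0, 0))


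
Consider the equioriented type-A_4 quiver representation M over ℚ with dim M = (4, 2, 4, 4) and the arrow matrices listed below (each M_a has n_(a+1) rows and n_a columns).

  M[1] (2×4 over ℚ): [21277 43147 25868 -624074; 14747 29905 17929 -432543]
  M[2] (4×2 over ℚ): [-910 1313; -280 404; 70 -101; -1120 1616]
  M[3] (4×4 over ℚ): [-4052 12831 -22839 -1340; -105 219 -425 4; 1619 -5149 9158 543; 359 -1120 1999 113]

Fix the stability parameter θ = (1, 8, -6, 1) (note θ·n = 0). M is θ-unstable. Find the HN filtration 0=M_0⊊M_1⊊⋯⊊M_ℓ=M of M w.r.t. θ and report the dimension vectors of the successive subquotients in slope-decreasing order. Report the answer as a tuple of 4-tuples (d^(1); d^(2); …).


Interval decomposition of M: I[1,1]^2, I[1,2], I[1,4], I[3,3], I[3,4]^2, I[4,4].
HN type (ℓ=3): μ^(1)=8; μ^(2)=1; μ^(3)=-6

((0, 1, 0, 0); (4, 1, 1, 4); (0, 0, 3, 0))


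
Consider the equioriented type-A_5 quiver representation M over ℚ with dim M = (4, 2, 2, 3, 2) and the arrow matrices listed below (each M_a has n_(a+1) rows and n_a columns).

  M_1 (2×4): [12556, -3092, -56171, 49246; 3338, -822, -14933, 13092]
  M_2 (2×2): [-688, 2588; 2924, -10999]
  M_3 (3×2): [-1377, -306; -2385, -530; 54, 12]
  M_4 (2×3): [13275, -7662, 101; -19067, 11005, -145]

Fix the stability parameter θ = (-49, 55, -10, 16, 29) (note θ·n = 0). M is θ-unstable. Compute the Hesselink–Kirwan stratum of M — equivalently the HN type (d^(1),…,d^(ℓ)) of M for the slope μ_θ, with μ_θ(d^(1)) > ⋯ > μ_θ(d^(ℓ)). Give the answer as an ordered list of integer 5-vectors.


Barcode: M ≅ I[1,1]^2, I[1,2], I[1,5], I[3,3], I[4,4], I[4,5]. HN layers by μ_θ (6 steps, strictly decreasing):
  μ^(1)=55; μ^(2)=29; μ^(3)=61/3; μ^(4)=16; μ^(5)=-10; μ^(6)=-49

((0, 1, 0, 0, 0); (0, 0, 0, 0, 2); (0, 1, 1, 1, 0); (0, 0, 0, 2, 0); (0, 0, 1, 0, 0); (4, 0, 0, 0, 0))


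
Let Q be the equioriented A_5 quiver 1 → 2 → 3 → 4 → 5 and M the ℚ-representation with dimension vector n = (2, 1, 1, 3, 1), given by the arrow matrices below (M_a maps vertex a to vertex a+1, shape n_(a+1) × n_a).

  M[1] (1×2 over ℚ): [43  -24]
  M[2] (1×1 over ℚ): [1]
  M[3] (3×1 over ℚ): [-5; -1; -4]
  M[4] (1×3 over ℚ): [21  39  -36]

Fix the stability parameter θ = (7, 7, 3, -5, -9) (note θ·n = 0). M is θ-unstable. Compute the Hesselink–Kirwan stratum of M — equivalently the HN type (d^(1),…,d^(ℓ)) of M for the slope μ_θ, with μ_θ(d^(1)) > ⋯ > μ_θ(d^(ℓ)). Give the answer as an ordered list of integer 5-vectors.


Via rank(M_{q-1}∘⋯∘M_p): M ≅ I[1,1], I[1,4], I[4,4], I[4,5].
μ_θ-semistable layers: μ^(1)=7; μ^(2)=3; μ^(3)=-5; μ^(4)=-7

((1, 0, 0, 0, 0); (1, 1, 1, 1, 0); (0, 0, 0, 1, 0); (0, 0, 0, 1, 1))


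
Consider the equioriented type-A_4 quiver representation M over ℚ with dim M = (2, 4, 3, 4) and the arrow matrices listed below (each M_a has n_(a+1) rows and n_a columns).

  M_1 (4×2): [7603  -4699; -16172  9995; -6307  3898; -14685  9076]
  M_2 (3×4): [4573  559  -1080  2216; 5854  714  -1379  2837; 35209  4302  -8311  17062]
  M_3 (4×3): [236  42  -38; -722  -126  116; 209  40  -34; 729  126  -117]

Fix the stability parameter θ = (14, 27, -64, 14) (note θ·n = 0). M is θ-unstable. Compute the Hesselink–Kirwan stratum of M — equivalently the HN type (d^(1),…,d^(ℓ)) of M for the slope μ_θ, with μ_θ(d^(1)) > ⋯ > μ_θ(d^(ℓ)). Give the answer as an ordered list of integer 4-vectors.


Barcode: M ≅ I[1,4]^2, I[2,2], I[2,4], I[4,4]. HN layers by μ_θ (4 steps, strictly decreasing):
  μ^(1)=27; μ^(2)=14; μ^(3)=-23/3; μ^(4)=-37/2

((0, 1, 0, 0); (0, 0, 0, 4); (2, 2, 2, 0); (0, 1, 1, 0))


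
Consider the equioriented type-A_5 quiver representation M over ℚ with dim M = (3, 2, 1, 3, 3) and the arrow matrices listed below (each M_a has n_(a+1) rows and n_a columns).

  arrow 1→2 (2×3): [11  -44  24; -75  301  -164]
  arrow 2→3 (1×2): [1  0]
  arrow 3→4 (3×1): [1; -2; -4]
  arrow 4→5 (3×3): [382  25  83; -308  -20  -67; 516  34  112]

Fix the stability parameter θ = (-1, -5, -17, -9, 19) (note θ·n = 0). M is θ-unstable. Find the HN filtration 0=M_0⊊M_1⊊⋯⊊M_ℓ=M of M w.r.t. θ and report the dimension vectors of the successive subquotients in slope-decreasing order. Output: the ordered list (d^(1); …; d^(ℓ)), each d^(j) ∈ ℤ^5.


Via rank(M_{q-1}∘⋯∘M_p): M ≅ I[1,1], I[1,2], I[1,4], I[4,5]^2, I[5,5].
μ_θ-semistable layers: μ^(1)=19; μ^(2)=-1; μ^(3)=-3; μ^(4)=-8; μ^(5)=-9

((0, 0, 0, 0, 3); (1, 0, 0, 0, 0); (1, 1, 0, 0, 0); (1, 1, 1, 1, 0); (0, 0, 0, 2, 0))


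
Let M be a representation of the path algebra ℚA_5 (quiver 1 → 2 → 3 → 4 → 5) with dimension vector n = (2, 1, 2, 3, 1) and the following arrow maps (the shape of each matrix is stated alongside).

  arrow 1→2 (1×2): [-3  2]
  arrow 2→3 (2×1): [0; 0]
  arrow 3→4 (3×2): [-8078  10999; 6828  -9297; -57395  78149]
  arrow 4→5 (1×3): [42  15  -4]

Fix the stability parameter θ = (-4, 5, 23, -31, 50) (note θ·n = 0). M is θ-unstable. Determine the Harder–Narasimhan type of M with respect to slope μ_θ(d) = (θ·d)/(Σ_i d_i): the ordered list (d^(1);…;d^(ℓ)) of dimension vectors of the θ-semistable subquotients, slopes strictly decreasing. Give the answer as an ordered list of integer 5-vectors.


Via rank(M_{q-1}∘⋯∘M_p): M ≅ I[1,1], I[1,2], I[3,4], I[3,5], I[4,4].
μ_θ-semistable layers: μ^(1)=50; μ^(2)=5; μ^(3)=-4; μ^(4)=-31

((0, 0, 0, 0, 1); (0, 1, 0, 0, 0); (2, 0, 2, 2, 0); (0, 0, 0, 1, 0))


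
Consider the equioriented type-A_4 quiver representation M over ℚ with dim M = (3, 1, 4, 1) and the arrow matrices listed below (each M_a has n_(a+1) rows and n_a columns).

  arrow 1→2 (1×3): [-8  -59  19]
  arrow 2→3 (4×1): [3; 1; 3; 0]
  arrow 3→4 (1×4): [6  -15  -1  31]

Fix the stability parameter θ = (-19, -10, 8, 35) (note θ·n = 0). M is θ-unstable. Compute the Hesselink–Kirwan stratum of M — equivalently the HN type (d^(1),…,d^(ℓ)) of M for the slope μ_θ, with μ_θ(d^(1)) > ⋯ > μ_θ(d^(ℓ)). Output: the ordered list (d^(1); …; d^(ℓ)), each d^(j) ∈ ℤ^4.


Interval decomposition of M: I[1,1]^2, I[1,3], I[3,3]^2, I[3,4].
HN type (ℓ=4): μ^(1)=35; μ^(2)=8; μ^(3)=-10; μ^(4)=-19

((0, 0, 0, 1); (0, 0, 4, 0); (0, 1, 0, 0); (3, 0, 0, 0))


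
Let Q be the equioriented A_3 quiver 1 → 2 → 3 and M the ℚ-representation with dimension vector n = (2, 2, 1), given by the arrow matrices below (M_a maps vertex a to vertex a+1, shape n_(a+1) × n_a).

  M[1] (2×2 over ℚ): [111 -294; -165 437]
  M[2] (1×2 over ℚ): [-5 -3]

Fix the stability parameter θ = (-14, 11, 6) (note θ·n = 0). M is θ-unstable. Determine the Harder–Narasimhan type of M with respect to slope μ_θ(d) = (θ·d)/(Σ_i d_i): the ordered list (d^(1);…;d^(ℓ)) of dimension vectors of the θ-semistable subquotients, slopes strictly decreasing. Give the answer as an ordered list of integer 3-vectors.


Barcode: M ≅ I[1,2], I[1,3]. HN layers by μ_θ (3 steps, strictly decreasing):
  μ^(1)=11; μ^(2)=17/2; μ^(3)=-14

((0, 1, 0); (0, 1, 1); (2, 0, 0))


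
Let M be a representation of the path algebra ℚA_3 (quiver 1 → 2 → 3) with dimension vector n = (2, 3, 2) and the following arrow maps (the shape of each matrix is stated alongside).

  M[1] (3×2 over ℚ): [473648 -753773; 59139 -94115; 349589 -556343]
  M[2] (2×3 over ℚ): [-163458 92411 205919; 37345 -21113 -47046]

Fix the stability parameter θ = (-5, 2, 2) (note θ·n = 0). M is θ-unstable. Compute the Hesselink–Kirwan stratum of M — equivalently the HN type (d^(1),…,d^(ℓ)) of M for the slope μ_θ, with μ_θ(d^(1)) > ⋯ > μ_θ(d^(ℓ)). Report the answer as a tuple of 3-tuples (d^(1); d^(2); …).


Via rank(M_{q-1}∘⋯∘M_p): M ≅ I[1,2], I[1,3], I[2,3].
μ_θ-semistable layers: μ^(1)=2; μ^(2)=-5

((0, 3, 2); (2, 0, 0))


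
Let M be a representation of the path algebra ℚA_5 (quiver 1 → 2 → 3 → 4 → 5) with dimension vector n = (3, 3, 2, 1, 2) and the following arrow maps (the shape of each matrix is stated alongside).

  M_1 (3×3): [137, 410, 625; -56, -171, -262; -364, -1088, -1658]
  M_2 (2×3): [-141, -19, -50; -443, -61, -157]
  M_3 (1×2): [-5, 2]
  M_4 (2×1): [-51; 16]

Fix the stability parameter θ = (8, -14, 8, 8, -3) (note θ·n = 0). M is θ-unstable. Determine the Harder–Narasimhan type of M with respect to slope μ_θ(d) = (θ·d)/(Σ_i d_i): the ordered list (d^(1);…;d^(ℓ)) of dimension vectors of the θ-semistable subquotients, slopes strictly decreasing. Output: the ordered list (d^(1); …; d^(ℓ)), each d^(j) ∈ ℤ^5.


Via rank(M_{q-1}∘⋯∘M_p): M ≅ I[1,2], I[1,3], I[1,5], I[5,5].
μ_θ-semistable layers: μ^(1)=8; μ^(2)=13/3; μ^(3)=-3

((0, 0, 1, 0, 0); (0, 0, 1, 1, 1); (3, 3, 0, 0, 1))


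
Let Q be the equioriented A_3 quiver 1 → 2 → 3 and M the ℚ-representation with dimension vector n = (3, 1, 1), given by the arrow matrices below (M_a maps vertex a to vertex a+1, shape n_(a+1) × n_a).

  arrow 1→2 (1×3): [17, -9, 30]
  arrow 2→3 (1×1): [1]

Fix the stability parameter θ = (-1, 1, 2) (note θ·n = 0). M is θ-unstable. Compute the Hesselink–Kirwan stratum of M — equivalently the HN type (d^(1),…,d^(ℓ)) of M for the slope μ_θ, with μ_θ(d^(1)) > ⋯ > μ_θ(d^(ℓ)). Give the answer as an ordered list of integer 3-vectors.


Interval decomposition of M: I[1,1]^2, I[1,3].
HN type (ℓ=3): μ^(1)=2; μ^(2)=1; μ^(3)=-1

((0, 0, 1); (0, 1, 0); (3, 0, 0))


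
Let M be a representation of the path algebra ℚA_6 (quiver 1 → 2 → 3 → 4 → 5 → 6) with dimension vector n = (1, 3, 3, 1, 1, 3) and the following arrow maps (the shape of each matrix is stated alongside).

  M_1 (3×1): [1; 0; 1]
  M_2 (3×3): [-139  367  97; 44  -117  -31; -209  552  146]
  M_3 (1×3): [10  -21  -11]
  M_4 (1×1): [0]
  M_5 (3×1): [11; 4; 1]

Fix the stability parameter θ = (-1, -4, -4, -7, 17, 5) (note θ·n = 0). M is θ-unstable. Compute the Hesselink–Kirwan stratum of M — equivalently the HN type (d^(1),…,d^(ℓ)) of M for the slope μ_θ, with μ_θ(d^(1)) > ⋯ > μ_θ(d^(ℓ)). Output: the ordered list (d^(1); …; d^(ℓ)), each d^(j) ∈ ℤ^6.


Via rank(M_{q-1}∘⋯∘M_p): M ≅ I[1,3], I[2,3], I[2,4], I[5,6], I[6,6]^2.
μ_θ-semistable layers: μ^(1)=11; μ^(2)=5; μ^(3)=-3; μ^(4)=-4; μ^(5)=-5

((0, 0, 0, 0, 1, 1); (0, 0, 0, 0, 0, 2); (1, 1, 1, 0, 0, 0); (0, 1, 1, 0, 0, 0); (0, 1, 1, 1, 0, 0))


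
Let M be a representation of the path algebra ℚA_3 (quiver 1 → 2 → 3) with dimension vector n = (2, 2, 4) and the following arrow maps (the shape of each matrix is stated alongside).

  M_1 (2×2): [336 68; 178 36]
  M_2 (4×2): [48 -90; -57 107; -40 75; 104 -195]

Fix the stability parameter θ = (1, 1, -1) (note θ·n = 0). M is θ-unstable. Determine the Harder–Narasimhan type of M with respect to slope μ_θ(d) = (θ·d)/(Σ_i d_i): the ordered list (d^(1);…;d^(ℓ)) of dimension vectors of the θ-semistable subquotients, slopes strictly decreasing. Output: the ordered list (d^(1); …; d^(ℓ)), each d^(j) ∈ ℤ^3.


Barcode: M ≅ I[1,3]^2, I[3,3]^2. HN layers by μ_θ (2 steps, strictly decreasing):
  μ^(1)=1/3; μ^(2)=-1

((2, 2, 2); (0, 0, 2))


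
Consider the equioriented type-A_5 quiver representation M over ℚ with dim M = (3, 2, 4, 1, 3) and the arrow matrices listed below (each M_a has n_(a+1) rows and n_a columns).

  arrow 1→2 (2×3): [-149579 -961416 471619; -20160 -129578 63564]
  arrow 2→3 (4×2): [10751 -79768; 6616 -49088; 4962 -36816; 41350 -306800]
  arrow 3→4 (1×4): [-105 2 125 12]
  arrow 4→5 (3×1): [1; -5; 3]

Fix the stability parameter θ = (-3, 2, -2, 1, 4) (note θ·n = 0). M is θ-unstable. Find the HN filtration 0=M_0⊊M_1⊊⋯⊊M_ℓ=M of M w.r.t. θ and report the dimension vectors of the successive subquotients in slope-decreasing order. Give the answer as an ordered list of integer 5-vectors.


Barcode: M ≅ I[1,1], I[1,2], I[1,5], I[3,3]^3, I[5,5]^2. HN layers by μ_θ (6 steps, strictly decreasing):
  μ^(1)=4; μ^(2)=2; μ^(3)=1; μ^(4)=0; μ^(5)=-2; μ^(6)=-3

((0, 0, 0, 0, 3); (0, 1, 0, 0, 0); (0, 0, 0, 1, 0); (0, 1, 1, 0, 0); (0, 0, 3, 0, 0); (3, 0, 0, 0, 0))


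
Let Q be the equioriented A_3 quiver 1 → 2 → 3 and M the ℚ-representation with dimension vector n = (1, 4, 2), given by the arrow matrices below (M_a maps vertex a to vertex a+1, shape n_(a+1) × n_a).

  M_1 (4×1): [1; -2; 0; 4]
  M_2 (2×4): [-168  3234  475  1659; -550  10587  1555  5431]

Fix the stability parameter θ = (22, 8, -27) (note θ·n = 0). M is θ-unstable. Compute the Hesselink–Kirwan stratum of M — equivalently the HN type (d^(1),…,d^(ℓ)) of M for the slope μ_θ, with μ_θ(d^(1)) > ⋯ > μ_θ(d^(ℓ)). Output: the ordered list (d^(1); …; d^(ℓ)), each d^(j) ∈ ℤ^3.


Interval decomposition of M: I[1,2], I[2,2], I[2,3]^2.
HN type (ℓ=3): μ^(1)=15; μ^(2)=8; μ^(3)=-19/2

((1, 1, 0); (0, 1, 0); (0, 2, 2))


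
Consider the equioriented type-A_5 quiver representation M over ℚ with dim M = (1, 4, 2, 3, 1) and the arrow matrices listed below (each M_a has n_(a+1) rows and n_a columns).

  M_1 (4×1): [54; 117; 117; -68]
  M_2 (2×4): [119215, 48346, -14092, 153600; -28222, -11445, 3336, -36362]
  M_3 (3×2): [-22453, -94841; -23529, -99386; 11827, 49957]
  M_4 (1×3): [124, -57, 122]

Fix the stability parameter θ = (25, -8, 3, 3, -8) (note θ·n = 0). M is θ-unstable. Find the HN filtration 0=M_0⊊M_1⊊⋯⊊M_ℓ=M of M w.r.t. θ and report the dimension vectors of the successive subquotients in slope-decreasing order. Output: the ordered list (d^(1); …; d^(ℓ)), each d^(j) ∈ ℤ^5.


Interval decomposition of M: I[1,4], I[2,2]^2, I[2,5], I[4,4].
HN type (ℓ=4): μ^(1)=23/4; μ^(2)=3; μ^(3)=-2/3; μ^(4)=-8

((1, 1, 1, 1, 0); (0, 0, 0, 1, 0); (0, 0, 1, 1, 1); (0, 3, 0, 0, 0))


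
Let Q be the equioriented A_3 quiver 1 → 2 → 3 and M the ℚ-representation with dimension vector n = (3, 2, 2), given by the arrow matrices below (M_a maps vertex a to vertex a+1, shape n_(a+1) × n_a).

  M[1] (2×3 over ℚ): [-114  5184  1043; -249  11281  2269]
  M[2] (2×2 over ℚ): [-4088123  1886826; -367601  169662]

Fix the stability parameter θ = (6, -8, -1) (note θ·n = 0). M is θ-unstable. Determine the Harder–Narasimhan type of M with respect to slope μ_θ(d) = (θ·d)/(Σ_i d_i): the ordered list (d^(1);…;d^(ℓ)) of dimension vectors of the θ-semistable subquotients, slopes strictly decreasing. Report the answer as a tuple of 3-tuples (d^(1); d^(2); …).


Interval decomposition of M: I[1,1], I[1,2], I[1,3], I[3,3].
HN type (ℓ=2): μ^(1)=6; μ^(2)=-1

((1, 0, 0); (2, 2, 2))


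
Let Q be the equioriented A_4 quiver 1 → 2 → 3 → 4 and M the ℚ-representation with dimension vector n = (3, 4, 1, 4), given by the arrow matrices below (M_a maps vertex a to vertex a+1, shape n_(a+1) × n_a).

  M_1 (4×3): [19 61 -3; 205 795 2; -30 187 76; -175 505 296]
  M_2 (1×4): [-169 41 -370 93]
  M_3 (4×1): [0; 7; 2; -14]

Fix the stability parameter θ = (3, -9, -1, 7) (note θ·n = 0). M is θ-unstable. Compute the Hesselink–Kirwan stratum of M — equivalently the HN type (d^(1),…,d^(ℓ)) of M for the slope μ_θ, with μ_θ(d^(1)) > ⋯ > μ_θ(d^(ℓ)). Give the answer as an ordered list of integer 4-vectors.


Barcode: M ≅ I[1,2]^2, I[1,4], I[2,2], I[4,4]^3. HN layers by μ_θ (4 steps, strictly decreasing):
  μ^(1)=7; μ^(2)=-1; μ^(3)=-3; μ^(4)=-9

((0, 0, 0, 4); (0, 0, 1, 0); (3, 3, 0, 0); (0, 1, 0, 0))


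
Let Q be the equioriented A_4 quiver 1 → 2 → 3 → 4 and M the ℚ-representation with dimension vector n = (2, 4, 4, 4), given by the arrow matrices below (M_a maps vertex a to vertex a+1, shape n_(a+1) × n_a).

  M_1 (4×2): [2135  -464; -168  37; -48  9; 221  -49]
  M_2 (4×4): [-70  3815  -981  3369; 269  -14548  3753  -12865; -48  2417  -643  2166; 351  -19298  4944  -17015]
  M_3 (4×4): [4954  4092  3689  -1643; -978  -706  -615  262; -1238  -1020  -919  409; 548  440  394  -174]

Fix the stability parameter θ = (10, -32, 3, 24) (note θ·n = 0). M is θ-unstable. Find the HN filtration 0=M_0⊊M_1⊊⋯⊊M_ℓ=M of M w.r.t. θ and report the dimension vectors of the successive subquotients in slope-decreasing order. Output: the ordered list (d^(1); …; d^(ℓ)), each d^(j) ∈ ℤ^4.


Barcode: M ≅ I[1,3], I[1,4], I[2,3], I[2,4], I[4,4]^2. HN layers by μ_θ (4 steps, strictly decreasing):
  μ^(1)=24; μ^(2)=3; μ^(3)=-11; μ^(4)=-32

((0, 0, 0, 4); (0, 0, 4, 0); (2, 2, 0, 0); (0, 2, 0, 0))


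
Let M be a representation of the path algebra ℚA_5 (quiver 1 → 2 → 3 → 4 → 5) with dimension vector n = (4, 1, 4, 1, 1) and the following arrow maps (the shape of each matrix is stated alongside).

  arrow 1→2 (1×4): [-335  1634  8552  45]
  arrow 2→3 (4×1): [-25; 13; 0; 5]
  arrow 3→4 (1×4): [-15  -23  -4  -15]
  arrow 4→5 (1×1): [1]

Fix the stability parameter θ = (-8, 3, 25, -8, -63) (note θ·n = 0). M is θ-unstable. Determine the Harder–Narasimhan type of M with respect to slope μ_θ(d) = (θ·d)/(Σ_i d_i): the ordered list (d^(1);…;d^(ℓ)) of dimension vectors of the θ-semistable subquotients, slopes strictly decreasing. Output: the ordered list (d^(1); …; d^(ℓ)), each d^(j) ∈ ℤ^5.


Via rank(M_{q-1}∘⋯∘M_p): M ≅ I[1,1]^3, I[1,5], I[3,3]^3.
μ_θ-semistable layers: μ^(1)=25; μ^(2)=-8; μ^(3)=-51/5

((0, 0, 3, 0, 0); (3, 0, 0, 0, 0); (1, 1, 1, 1, 1))


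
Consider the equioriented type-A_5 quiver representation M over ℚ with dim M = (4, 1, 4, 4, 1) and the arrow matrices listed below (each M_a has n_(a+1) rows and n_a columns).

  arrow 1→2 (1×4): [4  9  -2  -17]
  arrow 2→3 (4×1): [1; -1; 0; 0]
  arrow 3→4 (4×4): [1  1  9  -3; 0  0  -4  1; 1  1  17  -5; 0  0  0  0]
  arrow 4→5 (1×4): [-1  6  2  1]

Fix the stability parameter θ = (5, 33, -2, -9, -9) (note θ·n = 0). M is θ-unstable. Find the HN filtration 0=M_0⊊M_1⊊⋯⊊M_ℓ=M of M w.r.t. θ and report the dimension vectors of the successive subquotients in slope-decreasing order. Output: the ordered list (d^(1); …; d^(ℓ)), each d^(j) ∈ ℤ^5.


Barcode: M ≅ I[1,1]^3, I[1,3], I[3,3], I[3,4], I[3,5], I[4,4]^2. HN layers by μ_θ (6 steps, strictly decreasing):
  μ^(1)=31/2; μ^(2)=5; μ^(3)=-2; μ^(4)=-11/2; μ^(5)=-20/3; μ^(6)=-9

((0, 1, 1, 0, 0); (4, 0, 0, 0, 0); (0, 0, 1, 0, 0); (0, 0, 1, 1, 0); (0, 0, 1, 1, 1); (0, 0, 0, 2, 0))
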